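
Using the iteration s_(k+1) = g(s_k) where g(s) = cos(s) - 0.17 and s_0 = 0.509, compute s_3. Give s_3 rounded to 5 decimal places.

s_1 = g(0.509000) = 0.703232
s_2 = g(0.703232) = 0.592756
s_3 = g(0.592756) = 0.659404

0.65940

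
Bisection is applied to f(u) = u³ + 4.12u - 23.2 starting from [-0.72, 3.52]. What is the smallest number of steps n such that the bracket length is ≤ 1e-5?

Initial width b − a = 3.52 − -0.72 = 4.240000.
After n steps the width is (b−a)/2^n; need (b−a)/2^n ≤ 1e-5.
So n ≥ log₂(4.240000/1e-5) = log₂(424000.0000) ≈ 18.6937.
Hence n = 19.

19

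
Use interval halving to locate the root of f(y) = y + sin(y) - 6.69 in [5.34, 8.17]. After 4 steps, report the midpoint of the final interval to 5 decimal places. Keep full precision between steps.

6.48969

f(5.340000) = -2.159433, f(8.170000) = 2.430480 (opposite signs)
step 1: m = 6.755000, f(m) = 0.519503 > 0 → root in [5.340000, 6.755000]
step 2: m = 6.047500, f(m) = -0.876009 < 0 → root in [6.047500, 6.755000]
step 3: m = 6.401250, f(m) = -0.170959 < 0 → root in [6.401250, 6.755000]
step 4: m = 6.578125, f(m) = 0.178807 > 0 → root in [6.401250, 6.578125]
Midpoint of [6.401250, 6.578125] = 6.489687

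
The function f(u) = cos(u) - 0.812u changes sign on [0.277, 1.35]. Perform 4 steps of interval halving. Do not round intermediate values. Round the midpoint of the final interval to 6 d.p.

0.847031

f(0.277000) = 0.736956, f(1.350000) = -0.877193 (opposite signs)
step 1: m = 0.813500, f(m) = 0.026397 > 0 → root in [0.813500, 1.350000]
step 2: m = 1.081750, f(m) = -0.408597 < 0 → root in [0.813500, 1.081750]
step 3: m = 0.947625, f(m) = -0.185858 < 0 → root in [0.813500, 0.947625]
step 4: m = 0.880563, f(m) = -0.078299 < 0 → root in [0.813500, 0.880563]
Midpoint of [0.813500, 0.880563] = 0.847031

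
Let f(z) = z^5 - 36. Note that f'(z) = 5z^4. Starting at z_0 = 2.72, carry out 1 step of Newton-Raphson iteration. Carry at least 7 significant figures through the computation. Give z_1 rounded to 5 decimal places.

2.30754

z_0 = 2.720000: f = 112.882797, f' = 273.681613 → z_1 = 2.720000 - (112.882797)/(273.681613) = 2.307540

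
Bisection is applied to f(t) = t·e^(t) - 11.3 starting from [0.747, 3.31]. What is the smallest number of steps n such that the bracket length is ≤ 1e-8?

28

Initial width b − a = 3.31 − 0.747 = 2.563000.
After n steps the width is (b−a)/2^n; need (b−a)/2^n ≤ 1e-8.
So n ≥ log₂(2.563000/1e-8) = log₂(256300000.0000) ≈ 27.9333.
Hence n = 28.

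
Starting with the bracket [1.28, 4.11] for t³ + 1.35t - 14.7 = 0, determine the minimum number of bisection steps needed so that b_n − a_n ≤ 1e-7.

25

Initial width b − a = 4.11 − 1.28 = 2.830000.
After n steps the width is (b−a)/2^n; need (b−a)/2^n ≤ 1e-7.
So n ≥ log₂(2.830000/1e-7) = log₂(28300000.0000) ≈ 24.7543.
Hence n = 25.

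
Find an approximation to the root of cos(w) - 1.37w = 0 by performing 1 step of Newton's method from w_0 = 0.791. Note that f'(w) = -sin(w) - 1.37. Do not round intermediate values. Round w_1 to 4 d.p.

0.6081

Newton update: w ← w − f(w)/f'(w).
w_0 = 0.791000: f = -0.380535, f' = -2.081057 → w_1 = 0.791000 - (-0.380535)/(-2.081057) = 0.608143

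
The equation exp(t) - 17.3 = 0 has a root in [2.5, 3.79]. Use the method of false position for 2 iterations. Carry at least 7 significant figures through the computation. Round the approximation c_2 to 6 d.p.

False-position update: c = (a·f(b) − b·f(a))/(f(b) − f(a)); replace the endpoint whose sign matches f(c).
f(2.500000) = -5.117506, f(3.790000) = 26.956400
step 1: c = 2.705824, f(c) = -2.333354 < 0 → new bracket [2.705824, 3.790000]
step 2: c = 2.792194, f(c) = -0.983213 < 0 → new bracket [2.792194, 3.790000]

2.792194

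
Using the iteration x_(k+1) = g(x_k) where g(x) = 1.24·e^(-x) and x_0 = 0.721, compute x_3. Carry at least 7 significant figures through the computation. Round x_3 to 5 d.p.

x_1 = g(0.721000) = 0.602970
x_2 = g(0.602970) = 0.678509
x_3 = g(0.678509) = 0.629143

0.62914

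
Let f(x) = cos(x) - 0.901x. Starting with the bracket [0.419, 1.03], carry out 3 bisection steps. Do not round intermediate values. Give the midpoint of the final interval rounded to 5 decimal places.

0.76269

f(0.419000) = 0.535977, f(1.030000) = -0.413211 (opposite signs)
step 1: m = 0.724500, f(m) = 0.096056 > 0 → root in [0.724500, 1.030000]
step 2: m = 0.877250, f(m) = -0.151134 < 0 → root in [0.724500, 0.877250]
step 3: m = 0.800875, f(m) = -0.025510 < 0 → root in [0.724500, 0.800875]
Midpoint of [0.724500, 0.800875] = 0.762687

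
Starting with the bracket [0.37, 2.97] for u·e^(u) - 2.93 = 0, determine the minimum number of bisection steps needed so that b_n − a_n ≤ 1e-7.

25

Initial width b − a = 2.97 − 0.37 = 2.600000.
After n steps the width is (b−a)/2^n; need (b−a)/2^n ≤ 1e-7.
So n ≥ log₂(2.600000/1e-7) = log₂(26000000.0000) ≈ 24.6320.
Hence n = 25.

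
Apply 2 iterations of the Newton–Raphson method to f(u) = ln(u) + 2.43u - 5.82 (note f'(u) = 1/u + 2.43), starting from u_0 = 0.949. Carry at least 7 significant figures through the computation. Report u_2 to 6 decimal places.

2.090829

u_0 = 0.949000: f = -3.566276, f' = 3.483741 → u_1 = 0.949000 - (-3.566276)/(3.483741) = 1.972692
u_1 = 1.972692: f = -0.346960, f' = 2.936922 → u_2 = 1.972692 - (-0.346960)/(2.936922) = 2.090829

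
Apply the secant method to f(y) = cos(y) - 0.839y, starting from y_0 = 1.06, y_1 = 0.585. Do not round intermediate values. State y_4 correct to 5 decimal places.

Secant update: y_(k+1) = y_k − f(y_k)·(y_k − y_(k-1))/(f(y_k) − f(y_(k-1))).
f(y_0) = -0.400468, f(y_1) = 0.342897
y_2 = 0.585000 - (0.342897)·(0.585000 - 1.060000)/(0.342897 - (-0.400468)) = 0.804107; f(y_2) = 0.019110
y_3 = 0.804107 - (0.019110)·(0.804107 - 0.585000)/(0.019110 - (0.342897)) = 0.817038; f(y_3) = -0.001111
y_4 = 0.817038 - (-0.001111)·(0.817038 - 0.804107)/(-0.001111 - (0.019110)) = 0.816327; f(y_4) = 0.000003

0.81633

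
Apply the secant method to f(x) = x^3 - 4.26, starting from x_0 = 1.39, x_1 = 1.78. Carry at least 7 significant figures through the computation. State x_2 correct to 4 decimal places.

Secant update: x_(k+1) = x_k − f(x_k)·(x_k − x_(k-1))/(f(x_k) − f(x_(k-1))).
f(x_0) = -1.574381, f(x_1) = 1.379752
x_2 = 1.780000 - (1.379752)·(1.780000 - 1.390000)/(1.379752 - (-1.574381)) = 1.597847; f(x_2) = -0.180510

1.5978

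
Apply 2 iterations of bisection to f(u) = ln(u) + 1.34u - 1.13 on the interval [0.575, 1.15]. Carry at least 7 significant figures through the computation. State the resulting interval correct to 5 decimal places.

f(0.575000) = -0.912885, f(1.150000) = 0.550762 (opposite signs)
step 1: m = 0.862500, f(m) = -0.122170 < 0 → root in [0.862500, 1.150000]
step 2: m = 1.006250, f(m) = 0.224606 > 0 → root in [0.862500, 1.006250]

[0.86250, 1.00625]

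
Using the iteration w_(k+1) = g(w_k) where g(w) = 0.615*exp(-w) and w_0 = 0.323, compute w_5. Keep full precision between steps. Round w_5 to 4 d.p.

0.4097

w_1 = g(0.323000) = 0.445244
w_2 = g(0.445244) = 0.394011
w_3 = g(0.394011) = 0.414723
w_4 = g(0.414723) = 0.406222
w_5 = g(0.406222) = 0.409690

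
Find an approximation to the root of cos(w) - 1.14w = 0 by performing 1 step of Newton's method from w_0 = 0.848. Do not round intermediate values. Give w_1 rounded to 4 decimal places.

0.6865

f'(w) = -sin(w) - 1.14
w_0 = 0.848000: f = -0.305236, f' = -1.889959 → w_1 = 0.848000 - (-0.305236)/(-1.889959) = 0.686496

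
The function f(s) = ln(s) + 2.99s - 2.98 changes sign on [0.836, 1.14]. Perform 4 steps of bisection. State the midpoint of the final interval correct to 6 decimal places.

0.997500

f(0.836000) = -0.659487, f(1.140000) = 0.559628 (opposite signs)
step 1: m = 0.988000, f(m) = -0.037953 < 0 → root in [0.988000, 1.140000]
step 2: m = 1.064000, f(m) = 0.263395 > 0 → root in [0.988000, 1.064000]
step 3: m = 1.026000, f(m) = 0.113408 > 0 → root in [0.988000, 1.026000]
step 4: m = 1.007000, f(m) = 0.037906 > 0 → root in [0.988000, 1.007000]
Midpoint of [0.988000, 1.007000] = 0.997500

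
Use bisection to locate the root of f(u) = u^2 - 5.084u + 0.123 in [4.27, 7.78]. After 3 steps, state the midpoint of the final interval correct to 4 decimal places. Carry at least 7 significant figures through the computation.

f(4.270000) = -3.352780, f(7.780000) = 21.097880 (opposite signs)
step 1: m = 6.025000, f(m) = 5.792525 > 0 → root in [4.270000, 6.025000]
step 2: m = 5.147500, f(m) = 0.449866 > 0 → root in [4.270000, 5.147500]
step 3: m = 4.708750, f(m) = -1.643958 < 0 → root in [4.708750, 5.147500]
Midpoint of [4.708750, 5.147500] = 4.928125

4.9281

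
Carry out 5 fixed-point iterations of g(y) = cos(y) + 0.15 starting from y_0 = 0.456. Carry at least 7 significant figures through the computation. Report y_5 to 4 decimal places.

0.8921

y_1 = g(0.456000) = 1.047821
y_2 = g(1.047821) = 0.649460
y_3 = g(0.649460) = 0.946411
y_4 = g(0.946411) = 0.734599
y_5 = g(0.734599) = 0.892100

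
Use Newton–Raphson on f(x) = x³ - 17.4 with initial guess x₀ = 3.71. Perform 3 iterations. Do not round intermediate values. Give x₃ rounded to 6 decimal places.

2.591650

Newton update: x ← x − f(x)/f'(x).
f'(x) = 3x²
x_0 = 3.710000: f = 33.664811, f' = 41.292300 → x_1 = 3.710000 - (33.664811)/(41.292300) = 2.894719
x_1 = 2.894719: f = 6.856013, f' = 25.138201 → x_2 = 2.894719 - (6.856013)/(25.138201) = 2.621987
x_2 = 2.621987: f = 0.625669, f' = 20.624441 → x_3 = 2.621987 - (0.625669)/(20.624441) = 2.591650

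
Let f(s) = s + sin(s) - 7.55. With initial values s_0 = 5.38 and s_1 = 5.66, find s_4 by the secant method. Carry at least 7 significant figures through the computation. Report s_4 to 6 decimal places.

6.939244

Secant update: s_(k+1) = s_k − f(s_k)·(s_k − s_(k-1))/(f(s_k) − f(s_(k-1))).
f(s_0) = -2.955303, f(s_1) = -2.473625
s_2 = 5.660000 - (-2.473625)·(5.660000 - 5.380000)/(-2.473625 - (-2.955303)) = 7.097920; f(s_2) = 0.275464
s_3 = 7.097920 - (0.275464)·(7.097920 - 5.660000)/(0.275464 - (-2.473625)) = 6.953838; f(s_3) = 0.025335
s_4 = 6.953838 - (0.025335)·(6.953838 - 7.097920)/(0.025335 - (0.275464)) = 6.939244; f(s_4) = -0.000758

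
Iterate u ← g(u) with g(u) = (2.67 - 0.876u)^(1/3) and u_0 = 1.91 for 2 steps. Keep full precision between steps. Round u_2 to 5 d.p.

1.21530

u_1 = g(1.910000) = 0.998946
u_2 = g(0.998946) = 1.215296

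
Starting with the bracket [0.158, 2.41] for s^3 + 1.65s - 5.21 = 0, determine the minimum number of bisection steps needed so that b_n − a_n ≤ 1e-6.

22

Initial width b − a = 2.41 − 0.158 = 2.252000.
After n steps the width is (b−a)/2^n; need (b−a)/2^n ≤ 1e-6.
So n ≥ log₂(2.252000/1e-6) = log₂(2252000.0000) ≈ 21.1028.
Hence n = 22.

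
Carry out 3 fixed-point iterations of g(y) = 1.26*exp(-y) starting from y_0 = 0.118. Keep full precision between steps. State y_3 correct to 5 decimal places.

y_1 = g(0.118000) = 1.119757
y_2 = g(1.119757) = 0.411212
y_3 = g(0.411212) = 0.835186

0.83519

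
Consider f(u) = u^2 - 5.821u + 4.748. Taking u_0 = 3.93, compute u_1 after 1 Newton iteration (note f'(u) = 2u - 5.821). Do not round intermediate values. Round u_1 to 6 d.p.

5.246150

Newton update: u ← u − f(u)/f'(u).
u_0 = 3.930000: f = -2.683630, f' = 2.039000 → u_1 = 3.930000 - (-2.683630)/(2.039000) = 5.246150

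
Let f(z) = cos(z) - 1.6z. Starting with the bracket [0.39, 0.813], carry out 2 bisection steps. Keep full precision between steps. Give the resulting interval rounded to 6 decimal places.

f(0.390000) = 0.300909, f(0.813000) = -0.613478 (opposite signs)
step 1: m = 0.601500, f(m) = -0.137912 < 0 → root in [0.390000, 0.601500]
step 2: m = 0.495750, f(m) = 0.086412 > 0 → root in [0.495750, 0.601500]

[0.495750, 0.601500]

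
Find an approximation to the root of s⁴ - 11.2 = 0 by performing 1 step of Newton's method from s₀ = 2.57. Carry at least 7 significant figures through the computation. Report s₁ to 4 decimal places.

f'(s) = 4s³
s_0 = 2.570000: f = 32.424704, f' = 67.898372 → s_1 = 2.570000 - (32.424704)/(67.898372) = 2.092452

2.0925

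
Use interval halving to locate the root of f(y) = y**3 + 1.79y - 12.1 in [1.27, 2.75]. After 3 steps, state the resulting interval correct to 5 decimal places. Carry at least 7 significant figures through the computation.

[2.01000, 2.19500]

f(1.270000) = -7.778317, f(2.750000) = 13.619375 (opposite signs)
step 1: m = 2.010000, f(m) = -0.381499 < 0 → root in [2.010000, 2.750000]
step 2: m = 2.380000, f(m) = 5.641472 > 0 → root in [2.010000, 2.380000]
step 3: m = 2.195000, f(m) = 2.404615 > 0 → root in [2.010000, 2.195000]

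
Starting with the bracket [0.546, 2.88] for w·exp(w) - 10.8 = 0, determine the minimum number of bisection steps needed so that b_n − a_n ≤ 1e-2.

8

Initial width b − a = 2.88 − 0.546 = 2.334000.
After n steps the width is (b−a)/2^n; need (b−a)/2^n ≤ 1e-2.
So n ≥ log₂(2.334000/1e-2) = log₂(233.4000) ≈ 7.8667.
Hence n = 8.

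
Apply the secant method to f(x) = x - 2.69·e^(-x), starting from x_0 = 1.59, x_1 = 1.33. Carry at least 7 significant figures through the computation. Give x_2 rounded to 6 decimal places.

0.949696

Secant update: x_(k+1) = x_k − f(x_k)·(x_k − x_(k-1))/(f(x_k) − f(x_(k-1))).
f(x_0) = 1.041440, f(x_1) = 0.618556
x_2 = 1.330000 - (0.618556)·(1.330000 - 1.590000)/(0.618556 - (1.041440)) = 0.949696; f(x_2) = -0.090954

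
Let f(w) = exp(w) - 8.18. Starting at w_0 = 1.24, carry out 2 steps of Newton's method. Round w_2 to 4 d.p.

f'(w) = exp(w)
w_0 = 1.240000: f = -4.724387, f' = 3.455613 → w_1 = 1.240000 - (-4.724387)/(3.455613) = 2.607163
w_1 = 2.607163: f = 5.380524, f' = 13.560524 → w_2 = 2.607163 - (5.380524)/(13.560524) = 2.210384

2.2104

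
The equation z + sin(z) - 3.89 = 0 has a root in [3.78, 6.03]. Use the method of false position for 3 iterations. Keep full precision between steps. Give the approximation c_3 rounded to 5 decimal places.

f(3.780000) = -0.705917, f(6.030000) = 1.889511
step 1: c = 4.391966, f(c) = -0.447136 < 0 → new bracket [4.391966, 6.030000]
step 2: c = 4.705417, f(c) = -0.184559 < 0 → new bracket [4.705417, 6.030000]
step 3: c = 4.823283, f(c) = -0.060574 < 0 → new bracket [4.823283, 6.030000]

4.82328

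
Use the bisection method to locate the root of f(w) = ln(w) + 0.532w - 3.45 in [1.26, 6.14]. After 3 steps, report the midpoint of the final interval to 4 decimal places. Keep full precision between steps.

f(1.260000) = -2.548568, f(6.140000) = 1.631305 (opposite signs)
step 1: m = 3.700000, f(m) = -0.173267 < 0 → root in [3.700000, 6.140000]
step 2: m = 4.920000, f(m) = 0.760749 > 0 → root in [3.700000, 4.920000]
step 3: m = 4.310000, f(m) = 0.303858 > 0 → root in [3.700000, 4.310000]
Midpoint of [3.700000, 4.310000] = 4.005000

4.0050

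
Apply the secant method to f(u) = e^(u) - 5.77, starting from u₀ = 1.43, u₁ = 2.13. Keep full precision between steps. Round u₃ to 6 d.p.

f(u_0) = -1.591301, f(u_1) = 2.644867
u_2 = 2.130000 - (2.644867)·(2.130000 - 1.430000)/(2.644867 - (-1.591301)) = 1.692952; f(u_2) = -0.334495
u_3 = 1.692952 - (-0.334495)·(1.692952 - 2.130000)/(-0.334495 - (2.644867)) = 1.742020; f(u_3) = -0.061136

1.742020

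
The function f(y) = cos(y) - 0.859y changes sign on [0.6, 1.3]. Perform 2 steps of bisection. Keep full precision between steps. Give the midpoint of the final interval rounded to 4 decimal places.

f(0.600000) = 0.309936, f(1.300000) = -0.849201 (opposite signs)
step 1: m = 0.950000, f(m) = -0.234367 < 0 → root in [0.600000, 0.950000]
step 2: m = 0.775000, f(m) = 0.048696 > 0 → root in [0.775000, 0.950000]
Midpoint of [0.775000, 0.950000] = 0.862500

0.8625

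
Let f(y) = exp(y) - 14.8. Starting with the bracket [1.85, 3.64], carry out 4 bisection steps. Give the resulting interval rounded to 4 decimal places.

f(1.850000) = -8.440180, f(3.640000) = 23.291837 (opposite signs)
step 1: m = 2.745000, f(m) = 0.764614 > 0 → root in [1.850000, 2.745000]
step 2: m = 2.297500, f(m) = -4.850722 < 0 → root in [2.297500, 2.745000]
step 3: m = 2.521250, f(m) = -2.355858 < 0 → root in [2.521250, 2.745000]
step 4: m = 2.633125, f(m) = -0.882807 < 0 → root in [2.633125, 2.745000]

[2.6331, 2.7450]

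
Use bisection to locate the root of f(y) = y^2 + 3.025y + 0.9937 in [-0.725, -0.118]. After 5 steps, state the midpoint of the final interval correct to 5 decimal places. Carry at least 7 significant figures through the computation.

f(-0.725000) = -0.673800, f(-0.118000) = 0.650674 (opposite signs)
step 1: m = -0.421500, f(m) = -0.103675 < 0 → root in [-0.421500, -0.118000]
step 2: m = -0.269750, f(m) = 0.250471 > 0 → root in [-0.421500, -0.269750]
step 3: m = -0.345625, f(m) = 0.067641 > 0 → root in [-0.421500, -0.345625]
step 4: m = -0.383562, f(m) = -0.019456 < 0 → root in [-0.383562, -0.345625]
step 5: m = -0.364594, f(m) = 0.023733 > 0 → root in [-0.383562, -0.364594]
Midpoint of [-0.383562, -0.364594] = -0.374078

-0.37408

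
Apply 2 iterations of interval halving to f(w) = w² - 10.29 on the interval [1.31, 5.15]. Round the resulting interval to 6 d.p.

f(1.310000) = -8.573900, f(5.150000) = 16.232500 (opposite signs)
step 1: m = 3.230000, f(m) = 0.142900 > 0 → root in [1.310000, 3.230000]
step 2: m = 2.270000, f(m) = -5.137100 < 0 → root in [2.270000, 3.230000]

[2.270000, 3.230000]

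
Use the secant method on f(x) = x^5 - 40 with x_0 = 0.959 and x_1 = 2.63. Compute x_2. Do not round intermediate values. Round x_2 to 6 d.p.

1.482804

f(x_0) = -39.188865, f(x_1) = 85.828420
x_2 = 2.630000 - (85.828420)·(2.630000 - 0.959000)/(85.828420 - (-39.188865)) = 1.482804; f(x_2) = -32.831650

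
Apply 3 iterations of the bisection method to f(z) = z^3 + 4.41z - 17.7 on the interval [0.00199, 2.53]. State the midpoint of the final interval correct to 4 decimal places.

2.0560

f(0.001990) = -17.691224, f(2.530000) = 9.651577 (opposite signs)
step 1: m = 1.265995, f(m) = -10.087897 < 0 → root in [1.265995, 2.530000]
step 2: m = 1.897997, f(m) = -2.492495 < 0 → root in [1.897997, 2.530000]
step 3: m = 2.213999, f(m) = 2.916292 > 0 → root in [1.897997, 2.213999]
Midpoint of [1.897997, 2.213999] = 2.055998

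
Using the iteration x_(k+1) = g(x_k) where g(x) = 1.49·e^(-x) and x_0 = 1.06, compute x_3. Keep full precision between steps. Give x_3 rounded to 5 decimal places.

0.61237

x_1 = g(1.060000) = 0.516219
x_2 = g(0.516219) = 0.889191
x_3 = g(0.889191) = 0.612372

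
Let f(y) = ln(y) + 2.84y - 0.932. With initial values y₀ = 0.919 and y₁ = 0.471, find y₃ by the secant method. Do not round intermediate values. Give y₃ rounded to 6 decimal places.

f(y_0) = 1.593491, f(y_1) = -0.347257
y_2 = 0.471000 - (-0.347257)·(0.471000 - 0.919000)/(-0.347257 - (1.593491)) = 0.551160; f(y_2) = 0.037566
y_3 = 0.551160 - (0.037566)·(0.551160 - 0.471000)/(0.037566 - (-0.347257)) = 0.543335; f(y_3) = 0.001043

0.543335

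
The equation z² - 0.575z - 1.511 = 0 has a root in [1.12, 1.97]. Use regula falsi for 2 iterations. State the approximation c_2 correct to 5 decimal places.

f(1.120000) = -0.900600, f(1.970000) = 1.237150
step 1: c = 1.478091, f(c) = -0.176148 < 0 → new bracket [1.478091, 1.970000]
step 2: c = 1.539401, f(c) = -0.026400 < 0 → new bracket [1.539401, 1.970000]

1.53940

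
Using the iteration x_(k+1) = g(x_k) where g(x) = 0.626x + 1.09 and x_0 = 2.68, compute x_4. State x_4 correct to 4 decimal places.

x_1 = g(2.680000) = 2.767680
x_2 = g(2.767680) = 2.822568
x_3 = g(2.822568) = 2.856927
x_4 = g(2.856927) = 2.878437

2.8784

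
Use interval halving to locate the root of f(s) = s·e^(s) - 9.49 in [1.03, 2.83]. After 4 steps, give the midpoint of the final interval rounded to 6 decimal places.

f(1.030000) = -6.604902, f(2.830000) = 38.465654 (opposite signs)
step 1: m = 1.930000, f(m) = 3.806755 > 0 → root in [1.030000, 1.930000]
step 2: m = 1.480000, f(m) = -2.988440 < 0 → root in [1.480000, 1.930000]
step 3: m = 1.705000, f(m) = -0.110137 < 0 → root in [1.705000, 1.930000]
step 4: m = 1.817500, f(m) = 1.699344 > 0 → root in [1.705000, 1.817500]
Midpoint of [1.705000, 1.817500] = 1.761250

1.761250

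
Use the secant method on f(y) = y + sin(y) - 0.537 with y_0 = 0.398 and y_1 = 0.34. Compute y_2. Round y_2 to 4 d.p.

f(y_0) = 0.248575, f(y_1) = 0.136487
y_2 = 0.340000 - (0.136487)·(0.340000 - 0.398000)/(0.136487 - (0.248575)) = 0.269375; f(y_2) = -0.001496

0.2694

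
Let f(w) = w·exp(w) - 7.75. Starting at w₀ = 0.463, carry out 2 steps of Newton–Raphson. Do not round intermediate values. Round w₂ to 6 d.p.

f'(w) = (w + 1)·exp(w)
w_0 = 0.463000: f = -7.014370, f' = 2.324463 → w_1 = 0.463000 - (-7.014370)/(2.324463) = 3.480630
w_1 = 3.480630: f = 105.301504, f' = 145.531686 → w_2 = 3.480630 - (105.301504)/(145.531686) = 2.757066

2.757066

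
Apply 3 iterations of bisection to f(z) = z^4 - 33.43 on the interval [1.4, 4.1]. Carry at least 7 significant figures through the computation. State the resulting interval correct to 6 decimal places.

[2.075000, 2.412500]

f(1.400000) = -29.588400, f(4.100000) = 249.146100 (opposite signs)
step 1: m = 2.750000, f(m) = 23.761406 > 0 → root in [1.400000, 2.750000]
step 2: m = 2.075000, f(m) = -14.891593 < 0 → root in [2.075000, 2.750000]
step 3: m = 2.412500, f(m) = 0.444219 > 0 → root in [2.075000, 2.412500]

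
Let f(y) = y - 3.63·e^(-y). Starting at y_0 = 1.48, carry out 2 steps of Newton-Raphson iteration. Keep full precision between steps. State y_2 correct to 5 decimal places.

Newton update: y ← y − f(y)/f'(y).
f'(y) = 1 + 3.63·e^(-y)
y_0 = 1.480000: f = 0.653675, f' = 1.826325 → y_1 = 1.480000 - (0.653675)/(1.826325) = 1.122082
y_1 = 1.122082: f = -0.059851, f' = 2.181933 → y_2 = 1.122082 - (-0.059851)/(2.181933) = 1.149512

1.14951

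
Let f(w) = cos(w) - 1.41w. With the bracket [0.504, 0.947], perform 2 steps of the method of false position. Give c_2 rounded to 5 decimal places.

0.58914

False-position update: c = (a·f(b) − b·f(a))/(f(b) − f(a)); replace the endpoint whose sign matches f(c).
f(0.504000) = 0.165018, f(0.947000) = -0.751149
step 1: c = 0.583792, f(c) = 0.011232 > 0 → new bracket [0.583792, 0.947000]
step 2: c = 0.589143, f(c) = 0.000726 > 0 → new bracket [0.589143, 0.947000]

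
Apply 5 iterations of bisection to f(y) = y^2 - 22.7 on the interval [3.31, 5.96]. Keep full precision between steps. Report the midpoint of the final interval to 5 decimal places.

f(3.310000) = -11.743900, f(5.960000) = 12.821600 (opposite signs)
step 1: m = 4.635000, f(m) = -1.216775 < 0 → root in [4.635000, 5.960000]
step 2: m = 5.297500, f(m) = 5.363506 > 0 → root in [4.635000, 5.297500]
step 3: m = 4.966250, f(m) = 1.963639 > 0 → root in [4.635000, 4.966250]
step 4: m = 4.800625, f(m) = 0.346000 > 0 → root in [4.635000, 4.800625]
step 5: m = 4.717812, f(m) = -0.442245 < 0 → root in [4.717812, 4.800625]
Midpoint of [4.717812, 4.800625] = 4.759219

4.75922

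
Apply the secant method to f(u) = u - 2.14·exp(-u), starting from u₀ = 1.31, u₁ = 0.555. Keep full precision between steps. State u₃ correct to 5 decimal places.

Secant update: u_(k+1) = u_k − f(u_k)·(u_k − u_(k-1))/(f(u_k) − f(u_(k-1))).
f(u_0) = 0.732585, f(u_1) = -0.673515
u_2 = 0.555000 - (-0.673515)·(0.555000 - 1.310000)/(-0.673515 - (0.732585)) = 0.916641; f(u_2) = 0.060941
u_3 = 0.916641 - (0.060941)·(0.916641 - 0.555000)/(0.060941 - (-0.673515)) = 0.886634; f(u_3) = 0.004868

0.88663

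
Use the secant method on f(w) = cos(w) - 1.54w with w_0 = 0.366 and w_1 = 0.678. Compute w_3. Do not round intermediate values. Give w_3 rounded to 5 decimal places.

f(w_0) = 0.370126, f(w_1) = -0.265291
w_2 = 0.678000 - (-0.265291)·(0.678000 - 0.366000)/(-0.265291 - (0.370126)) = 0.547738; f(w_2) = 0.010188
w_3 = 0.547738 - (0.010188)·(0.547738 - 0.678000)/(0.010188 - (-0.265291)) = 0.552556; f(w_3) = 0.000251

0.55256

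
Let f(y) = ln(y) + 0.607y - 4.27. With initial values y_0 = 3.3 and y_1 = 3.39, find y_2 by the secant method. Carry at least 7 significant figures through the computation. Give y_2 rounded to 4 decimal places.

4.4843

f(y_0) = -1.072978, f(y_1) = -0.991440
y_2 = 3.390000 - (-0.991440)·(3.390000 - 3.300000)/(-0.991440 - (-1.072978)) = 4.484339; f(y_2) = -0.047415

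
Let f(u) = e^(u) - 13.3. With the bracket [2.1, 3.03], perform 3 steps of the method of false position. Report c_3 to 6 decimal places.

f(2.100000) = -5.133830, f(3.030000) = 7.397233
step 1: c = 2.481010, f(c) = -1.346667 < 0 → new bracket [2.481010, 3.030000]
step 2: c = 2.565561, f(c) = -0.292043 < 0 → new bracket [2.565561, 3.030000]
step 3: c = 2.583201, f(c) = -0.060551 < 0 → new bracket [2.583201, 3.030000]

2.583201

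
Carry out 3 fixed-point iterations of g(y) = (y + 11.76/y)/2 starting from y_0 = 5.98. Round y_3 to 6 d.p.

y_1 = g(5.980000) = 3.973278
y_2 = g(3.973278) = 3.466525
y_3 = g(3.466525) = 3.429486

3.429486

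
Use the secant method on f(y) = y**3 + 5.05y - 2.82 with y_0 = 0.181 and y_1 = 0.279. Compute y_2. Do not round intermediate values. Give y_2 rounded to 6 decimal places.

0.545610

f(y_0) = -1.900020, f(y_1) = -1.389332
y_2 = 0.279000 - (-1.389332)·(0.279000 - 0.181000)/(-1.389332 - (-1.900020)) = 0.545610; f(y_2) = 0.097754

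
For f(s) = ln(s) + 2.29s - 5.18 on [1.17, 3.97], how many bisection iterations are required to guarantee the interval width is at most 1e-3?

Initial width b − a = 3.97 − 1.17 = 2.800000.
After n steps the width is (b−a)/2^n; need (b−a)/2^n ≤ 1e-3.
So n ≥ log₂(2.800000/1e-3) = log₂(2800.0000) ≈ 11.4512.
Hence n = 12.

12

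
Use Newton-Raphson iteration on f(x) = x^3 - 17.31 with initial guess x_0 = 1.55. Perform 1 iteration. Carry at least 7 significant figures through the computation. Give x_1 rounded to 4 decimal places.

3.4350

f'(x) = 3x^2
x_0 = 1.550000: f = -13.586125, f' = 7.207500 → x_1 = 1.550000 - (-13.586125)/(7.207500) = 3.434998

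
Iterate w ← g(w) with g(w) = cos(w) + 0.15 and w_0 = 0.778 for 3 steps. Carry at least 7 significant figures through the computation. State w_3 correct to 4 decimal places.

0.8462

w_1 = g(0.778000) = 0.862319
w_2 = g(0.862319) = 0.800679
w_3 = g(0.800679) = 0.846220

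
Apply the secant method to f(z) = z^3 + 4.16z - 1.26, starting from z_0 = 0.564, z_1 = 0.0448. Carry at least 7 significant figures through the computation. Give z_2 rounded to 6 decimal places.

f(z_0) = 1.265646, f(z_1) = -1.073542
z_2 = 0.044800 - (-1.073542)·(0.044800 - 0.564000)/(-1.073542 - (1.265646)) = 0.283081; f(z_2) = -0.059700

0.283081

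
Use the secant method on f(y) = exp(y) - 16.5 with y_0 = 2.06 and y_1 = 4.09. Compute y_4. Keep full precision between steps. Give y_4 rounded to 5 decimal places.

2.85152

f(y_0) = -8.654030, f(y_1) = 43.239892
y_2 = 4.090000 - (43.239892)·(4.090000 - 2.060000)/(43.239892 - (-8.654030)) = 2.398531; f(y_2) = -5.493009
y_3 = 2.398531 - (-5.493009)·(2.398531 - 4.090000)/(-5.493009 - (43.239892)) = 2.589187; f(y_3) = -3.181056
y_4 = 2.589187 - (-3.181056)·(2.589187 - 2.398531)/(-3.181056 - (-5.493009)) = 2.851515; f(y_4) = 0.813998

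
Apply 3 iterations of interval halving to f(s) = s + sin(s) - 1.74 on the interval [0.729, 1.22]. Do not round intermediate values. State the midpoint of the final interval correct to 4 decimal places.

f(0.729000) = -0.344876, f(1.220000) = 0.419099 (opposite signs)
step 1: m = 0.974500, f(m) = 0.061921 > 0 → root in [0.729000, 0.974500]
step 2: m = 0.851750, f(m) = -0.135816 < 0 → root in [0.851750, 0.974500]
step 3: m = 0.913125, f(m) = -0.035457 < 0 → root in [0.913125, 0.974500]
Midpoint of [0.913125, 0.974500] = 0.943812

0.9438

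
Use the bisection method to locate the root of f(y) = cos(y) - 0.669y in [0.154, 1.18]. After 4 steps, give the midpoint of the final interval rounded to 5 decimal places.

f(0.154000) = 0.885139, f(1.180000) = -0.408495 (opposite signs)
step 1: m = 0.667000, f(m) = 0.339458 > 0 → root in [0.667000, 1.180000]
step 2: m = 0.923500, f(m) = -0.014790 < 0 → root in [0.667000, 0.923500]
step 3: m = 0.795250, f(m) = 0.168084 > 0 → root in [0.795250, 0.923500]
step 4: m = 0.859375, f(m) = 0.077989 > 0 → root in [0.859375, 0.923500]
Midpoint of [0.859375, 0.923500] = 0.891437

0.89144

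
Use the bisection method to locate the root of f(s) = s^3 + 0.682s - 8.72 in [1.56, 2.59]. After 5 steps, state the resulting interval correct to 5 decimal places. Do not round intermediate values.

f(1.560000) = -3.859664, f(2.590000) = 10.420359 (opposite signs)
step 1: m = 2.075000, f(m) = 1.629322 > 0 → root in [1.560000, 2.075000]
step 2: m = 1.817500, f(m) = -1.476706 < 0 → root in [1.817500, 2.075000]
step 3: m = 1.946250, f(m) = -0.020478 < 0 → root in [1.946250, 2.075000]
step 4: m = 2.010625, f(m) = 0.779425 > 0 → root in [1.946250, 2.010625]
step 5: m = 1.978438, f(m) = 0.373324 > 0 → root in [1.946250, 1.978438]

[1.94625, 1.97844]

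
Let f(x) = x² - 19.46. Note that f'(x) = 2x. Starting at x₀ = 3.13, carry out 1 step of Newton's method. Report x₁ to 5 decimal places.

4.67363

x_0 = 3.130000: f = -9.663100, f' = 6.260000 → x_1 = 3.130000 - (-9.663100)/(6.260000) = 4.673626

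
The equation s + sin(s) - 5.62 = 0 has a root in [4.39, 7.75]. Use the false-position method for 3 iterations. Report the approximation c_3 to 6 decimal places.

f(4.390000) = -2.178481, f(7.750000) = 3.124599
step 1: c = 5.770273, f(c) = -0.340444 < 0 → new bracket [5.770273, 7.750000]
step 2: c = 5.964783, f(c) = 0.031734 > 0 → new bracket [5.770273, 5.964783]
step 3: c = 5.948198, f(c) = -0.000559 < 0 → new bracket [5.948198, 5.964783]

5.948198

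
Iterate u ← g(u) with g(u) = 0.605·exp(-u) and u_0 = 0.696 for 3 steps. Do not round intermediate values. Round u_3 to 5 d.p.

u_1 = g(0.696000) = 0.301638
u_2 = g(0.301638) = 0.447461
u_3 = g(0.447461) = 0.386746

0.38675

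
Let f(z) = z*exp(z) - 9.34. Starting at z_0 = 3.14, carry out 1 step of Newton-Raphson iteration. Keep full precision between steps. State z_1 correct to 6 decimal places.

2.479194

f'(z) = (z+1)*exp(z)
z_0 = 3.140000: f = 63.206142, f' = 95.650009 → z_1 = 3.140000 - (63.206142)/(95.650009) = 2.479194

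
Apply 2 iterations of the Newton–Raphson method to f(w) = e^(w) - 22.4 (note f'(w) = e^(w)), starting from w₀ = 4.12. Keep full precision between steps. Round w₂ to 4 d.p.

3.1713

Newton update: w ← w − f(w)/f'(w).
w_0 = 4.120000: f = 39.159242, f' = 61.559242 → w_1 = 4.120000 - (39.159242)/(61.559242) = 3.483877
w_1 = 3.483877: f = 10.185817, f' = 32.585817 → w_2 = 3.483877 - (10.185817)/(32.585817) = 3.171293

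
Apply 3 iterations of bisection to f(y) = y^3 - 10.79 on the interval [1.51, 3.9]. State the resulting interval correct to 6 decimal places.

[2.107500, 2.406250]

f(1.510000) = -7.347049, f(3.900000) = 48.529000 (opposite signs)
step 1: m = 2.705000, f(m) = 9.002553 > 0 → root in [1.510000, 2.705000]
step 2: m = 2.107500, f(m) = -1.429420 < 0 → root in [2.107500, 2.705000]
step 3: m = 2.406250, f(m) = 3.142281 > 0 → root in [2.107500, 2.406250]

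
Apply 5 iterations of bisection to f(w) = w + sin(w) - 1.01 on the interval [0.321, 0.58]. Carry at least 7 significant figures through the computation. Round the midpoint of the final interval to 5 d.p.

f(0.321000) = -0.373484, f(0.580000) = 0.118024 (opposite signs)
step 1: m = 0.450500, f(m) = -0.124084 < 0 → root in [0.450500, 0.580000]
step 2: m = 0.515250, f(m) = -0.001998 < 0 → root in [0.515250, 0.580000]
step 3: m = 0.547625, f(m) = 0.058286 > 0 → root in [0.515250, 0.547625]
step 4: m = 0.531438, f(m) = 0.028211 > 0 → root in [0.515250, 0.531438]
step 5: m = 0.523344, f(m) = 0.013123 > 0 → root in [0.515250, 0.523344]
Midpoint of [0.515250, 0.523344] = 0.519297

0.51930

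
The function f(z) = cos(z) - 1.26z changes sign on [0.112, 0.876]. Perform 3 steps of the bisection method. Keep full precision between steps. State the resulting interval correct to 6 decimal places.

[0.589500, 0.685000]

f(0.112000) = 0.852615, f(0.876000) = -0.463531 (opposite signs)
step 1: m = 0.494000, f(m) = 0.258003 > 0 → root in [0.494000, 0.876000]
step 2: m = 0.685000, f(m) = -0.088681 < 0 → root in [0.494000, 0.685000]
step 3: m = 0.589500, f(m) = 0.088449 > 0 → root in [0.589500, 0.685000]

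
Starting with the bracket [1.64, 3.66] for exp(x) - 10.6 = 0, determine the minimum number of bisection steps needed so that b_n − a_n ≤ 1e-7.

Initial width b − a = 3.66 − 1.64 = 2.020000.
After n steps the width is (b−a)/2^n; need (b−a)/2^n ≤ 1e-7.
So n ≥ log₂(2.020000/1e-7) = log₂(20200000.0000) ≈ 24.2679.
Hence n = 25.

25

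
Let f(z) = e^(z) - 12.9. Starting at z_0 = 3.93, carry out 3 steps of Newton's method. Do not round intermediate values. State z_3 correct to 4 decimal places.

2.5695

Newton update: z ← z − f(z)/f'(z).
f'(z) = e^(z)
z_0 = 3.930000: f = 38.006978, f' = 50.906978 → z_1 = 3.930000 - (38.006978)/(50.906978) = 3.183403
z_1 = 3.183403: f = 11.228733, f' = 24.128733 → z_2 = 3.183403 - (11.228733)/(24.128733) = 2.718036
z_2 = 2.718036: f = 2.250532, f' = 15.150532 → z_3 = 2.718036 - (2.250532)/(15.150532) = 2.569491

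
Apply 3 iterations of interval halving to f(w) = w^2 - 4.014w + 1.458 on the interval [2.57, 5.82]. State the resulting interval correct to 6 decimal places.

f(2.570000) = -2.253080, f(5.820000) = 11.968920 (opposite signs)
step 1: m = 4.195000, f(m) = 2.217295 > 0 → root in [2.570000, 4.195000]
step 2: m = 3.382500, f(m) = -0.678049 < 0 → root in [3.382500, 4.195000]
step 3: m = 3.788750, f(m) = 0.604584 > 0 → root in [3.382500, 3.788750]

[3.382500, 3.788750]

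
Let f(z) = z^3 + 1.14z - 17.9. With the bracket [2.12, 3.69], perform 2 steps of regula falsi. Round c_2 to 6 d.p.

f(2.120000) = -5.955072, f(3.690000) = 36.550009
step 1: c = 2.339961, f(c) = -2.420180 < 0 → new bracket [2.339961, 3.690000]
step 2: c = 2.423803, f(c) = -0.897455 < 0 → new bracket [2.423803, 3.690000]

2.423803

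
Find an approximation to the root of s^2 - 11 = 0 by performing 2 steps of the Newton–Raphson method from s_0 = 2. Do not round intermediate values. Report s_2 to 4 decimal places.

Newton update: s ← s − f(s)/f'(s).
f'(s) = 2s
s_0 = 2.000000: f = -7.000000, f' = 4.000000 → s_1 = 2.000000 - (-7.000000)/(4.000000) = 3.750000
s_1 = 3.750000: f = 3.062500, f' = 7.500000 → s_2 = 3.750000 - (3.062500)/(7.500000) = 3.341667

3.3417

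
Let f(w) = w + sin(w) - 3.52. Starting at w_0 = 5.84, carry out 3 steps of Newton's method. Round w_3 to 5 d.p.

f'(w) = 1 + cos(w)
w_0 = 5.840000: f = 1.891181, f' = 1.903390 → w_1 = 5.840000 - (1.891181)/(1.903390) = 4.846415
w_1 = 4.846415: f = 0.335383, f' = 1.133625 → w_2 = 4.846415 - (0.335383)/(1.133625) = 4.550565
w_2 = 4.550565: f = 0.043630, f' = 0.838881 → w_3 = 4.550565 - (0.043630)/(0.838881) = 4.498555

4.49856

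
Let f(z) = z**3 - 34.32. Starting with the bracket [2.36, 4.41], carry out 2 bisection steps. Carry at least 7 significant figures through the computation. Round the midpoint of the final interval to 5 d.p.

f(2.360000) = -21.175744, f(4.410000) = 51.446121 (opposite signs)
step 1: m = 3.385000, f(m) = 4.466092 > 0 → root in [2.360000, 3.385000]
step 2: m = 2.872500, f(m) = -10.618266 < 0 → root in [2.872500, 3.385000]
Midpoint of [2.872500, 3.385000] = 3.128750

3.12875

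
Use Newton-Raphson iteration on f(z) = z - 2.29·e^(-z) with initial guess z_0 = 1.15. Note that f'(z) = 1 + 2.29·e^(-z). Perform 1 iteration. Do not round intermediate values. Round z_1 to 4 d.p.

Newton update: z ← z − f(z)/f'(z).
z_0 = 1.150000: f = 0.424902, f' = 1.725098 → z_1 = 1.150000 - (0.424902)/(1.725098) = 0.903694

0.9037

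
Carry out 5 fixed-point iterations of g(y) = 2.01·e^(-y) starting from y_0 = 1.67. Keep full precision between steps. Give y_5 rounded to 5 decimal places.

0.59922

y_1 = g(1.670000) = 0.378377
y_2 = g(0.378377) = 1.376795
y_3 = g(1.376795) = 0.507296
y_4 = g(0.507296) = 1.210264
y_5 = g(1.210264) = 0.599218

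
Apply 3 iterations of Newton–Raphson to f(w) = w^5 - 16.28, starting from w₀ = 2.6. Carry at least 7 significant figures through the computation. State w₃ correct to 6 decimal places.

1.762972

Newton update: w ← w − f(w)/f'(w).
f'(w) = 5w⁴
w_0 = 2.600000: f = 102.533760, f' = 228.488000 → w_1 = 2.600000 - (102.533760)/(228.488000) = 2.151251
w_1 = 2.151251: f = 29.793949, f' = 107.086408 → w_2 = 2.151251 - (29.793949)/(107.086408) = 1.873028
w_2 = 1.873028: f = 6.772650, f' = 61.538468 → w_3 = 1.873028 - (6.772650)/(61.538468) = 1.762972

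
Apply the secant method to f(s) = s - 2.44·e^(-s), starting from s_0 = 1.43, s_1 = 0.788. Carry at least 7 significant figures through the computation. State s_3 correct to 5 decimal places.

0.94744

f(s_0) = 0.846086, f(s_1) = -0.321598
s_2 = 0.788000 - (-0.321598)·(0.788000 - 1.430000)/(-0.321598 - (0.846086)) = 0.964817; f(s_2) = 0.035047
s_3 = 0.964817 - (0.035047)·(0.964817 - 0.788000)/(0.035047 - (-0.321598)) = 0.947441; f(s_3) = 0.001375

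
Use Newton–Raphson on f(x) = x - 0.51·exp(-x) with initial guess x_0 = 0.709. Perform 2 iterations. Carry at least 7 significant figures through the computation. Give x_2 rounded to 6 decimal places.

0.356888

f'(x) = 1 + 0.51·exp(-x)
x_0 = 0.709000: f = 0.458011, f' = 1.250989 → x_1 = 0.709000 - (0.458011)/(1.250989) = 0.342881
x_1 = 0.342881: f = -0.019077, f' = 1.361958 → x_2 = 0.342881 - (-0.019077)/(1.361958) = 0.356888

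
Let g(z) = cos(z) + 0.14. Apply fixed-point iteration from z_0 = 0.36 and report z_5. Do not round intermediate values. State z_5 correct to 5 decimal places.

z_1 = g(0.360000) = 1.075897
z_2 = g(1.075897) = 0.614943
z_3 = g(0.614943) = 0.956806
z_4 = g(0.956806) = 0.716133
z_5 = g(0.716133) = 0.894350

0.89435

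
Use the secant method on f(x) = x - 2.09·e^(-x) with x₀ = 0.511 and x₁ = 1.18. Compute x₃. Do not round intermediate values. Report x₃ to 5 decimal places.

0.87119

Secant update: x_(k+1) = x_k − f(x_k)·(x_k − x_(k-1))/(f(x_k) − f(x_(k-1))).
f(x_0) = -0.742781, f(x_1) = 0.537787
x_2 = 1.180000 - (0.537787)·(1.180000 - 0.511000)/(0.537787 - (-0.742781)) = 0.899047; f(x_2) = 0.048506
x_3 = 0.899047 - (0.048506)·(0.899047 - 1.180000)/(0.048506 - (0.537787)) = 0.871194; f(x_3) = -0.003370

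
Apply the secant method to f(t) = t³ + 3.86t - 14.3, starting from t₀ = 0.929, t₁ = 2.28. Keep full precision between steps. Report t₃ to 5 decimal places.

1.88599

f(t_0) = -9.912295, f(t_1) = 6.353152
t_2 = 2.280000 - (6.353152)·(2.280000 - 0.929000)/(6.353152 - (-9.912295)) = 1.752310; f(t_2) = -2.155453
t_3 = 1.752310 - (-2.155453)·(1.752310 - 2.280000)/(-2.155453 - (6.353152)) = 1.885988; f(t_3) = -0.311720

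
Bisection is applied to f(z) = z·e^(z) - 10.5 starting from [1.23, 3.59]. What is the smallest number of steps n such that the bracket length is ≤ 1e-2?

Initial width b − a = 3.59 − 1.23 = 2.360000.
After n steps the width is (b−a)/2^n; need (b−a)/2^n ≤ 1e-2.
So n ≥ log₂(2.360000/1e-2) = log₂(236.0000) ≈ 7.8826.
Hence n = 8.

8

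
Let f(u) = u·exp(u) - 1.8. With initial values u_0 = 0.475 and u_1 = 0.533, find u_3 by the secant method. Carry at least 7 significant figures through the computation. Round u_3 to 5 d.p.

0.78563

Secant update: u_(k+1) = u_k − f(u_k)·(u_k − u_(k-1))/(f(u_k) − f(u_(k-1))).
f(u_0) = -1.036193, f(u_1) = -0.891748
u_2 = 0.533000 - (-0.891748)·(0.533000 - 0.475000)/(-0.891748 - (-1.036193)) = 0.891070; f(u_2) = 0.372195
u_3 = 0.891070 - (0.372195)·(0.891070 - 0.533000)/(0.372195 - (-0.891748)) = 0.785629; f(u_3) = -0.076498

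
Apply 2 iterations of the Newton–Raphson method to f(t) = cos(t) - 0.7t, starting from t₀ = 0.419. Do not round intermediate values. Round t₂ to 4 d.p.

0.8957

Newton update: t ← t − f(t)/f'(t).
f'(t) = -sin(t) - 0.7
t_0 = 0.419000: f = 0.620196, f' = -1.106847 → t_1 = 0.419000 - (0.620196)/(-1.106847) = 0.979327
t_1 = 0.979327: f = -0.127947, f' = -1.530122 → t_2 = 0.979327 - (-0.127947)/(-1.530122) = 0.895708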